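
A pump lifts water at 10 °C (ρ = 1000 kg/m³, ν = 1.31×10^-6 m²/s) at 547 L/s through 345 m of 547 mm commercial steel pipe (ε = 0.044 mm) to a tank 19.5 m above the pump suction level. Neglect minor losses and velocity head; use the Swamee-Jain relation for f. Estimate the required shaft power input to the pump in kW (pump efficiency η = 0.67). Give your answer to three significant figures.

P_shaft ≈ 175 kW

V = 4Q/(πD²) = 2.328 m/s; Re = 9.72×10^5; ε/D = 8.04×10^-5; f = 0.01324
h_f = f(L/D)V²/2g = 2.306 m
Total head H = z + h_f = 19.5 + 2.306 = 21.81 m
P_hyd = ρgQH = 1000·9.81·0.547·21.81 = 117.0 kW
P_shaft = P_hyd/η = 117.0/0.67 = 174.6 kW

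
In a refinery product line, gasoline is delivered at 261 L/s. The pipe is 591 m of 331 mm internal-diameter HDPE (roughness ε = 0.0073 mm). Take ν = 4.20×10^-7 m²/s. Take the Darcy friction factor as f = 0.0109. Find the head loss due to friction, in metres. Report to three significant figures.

h_f ≈ 9.13 m

V = 4Q/(πD²) = 4·0.261/(π·0.331²) = 3.033 m/s
h_f = f(L/D)V²/(2g) = 0.01090·(591/0.331)·3.033²/(2·9.81) = 9.126 m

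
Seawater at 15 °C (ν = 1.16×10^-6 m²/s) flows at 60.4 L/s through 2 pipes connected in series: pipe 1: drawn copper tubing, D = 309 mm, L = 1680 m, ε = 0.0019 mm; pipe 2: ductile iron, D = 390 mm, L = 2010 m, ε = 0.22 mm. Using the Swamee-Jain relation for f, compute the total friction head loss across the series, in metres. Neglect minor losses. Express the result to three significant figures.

Pipe 1: V = 0.8054 m/s, Re = 2.15×10^5, ε/D = 6.15×10^-6, f = 0.01538, h_1 = f(L/D)V²/2g = 2.765 m
Pipe 2: V = 0.5056 m/s, Re = 1.70×10^5, ε/D = 5.64×10^-4, f = 0.01954, h_2 = f(L/D)V²/2g = 1.312 m
Series → Q common, losses add: H = Σh = 4.077 m

H ≈ 4.08 m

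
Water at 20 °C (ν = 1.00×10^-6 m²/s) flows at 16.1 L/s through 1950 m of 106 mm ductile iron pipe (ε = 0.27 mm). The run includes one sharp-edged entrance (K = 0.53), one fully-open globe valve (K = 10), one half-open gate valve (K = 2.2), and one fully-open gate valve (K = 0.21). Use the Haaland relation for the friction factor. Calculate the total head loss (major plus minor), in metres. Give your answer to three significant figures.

H_L ≈ 82.5 m

V = 4Q/(πD²) = 1.824 m/s; V²/2g = 0.1696 m
Re = 1.93×10^5, ε/D = 0.00255 → f = 0.02574 (Haaland)
Major: h_f = f(L/D)·V²/2g = 0.02574·18396·0.1696 = 80.34 m
Minor: ΣK = 12.9; h_m = ΣK·V²/2g = 2.195 m
Total H_L = 80.34 + 2.195 = 82.54 m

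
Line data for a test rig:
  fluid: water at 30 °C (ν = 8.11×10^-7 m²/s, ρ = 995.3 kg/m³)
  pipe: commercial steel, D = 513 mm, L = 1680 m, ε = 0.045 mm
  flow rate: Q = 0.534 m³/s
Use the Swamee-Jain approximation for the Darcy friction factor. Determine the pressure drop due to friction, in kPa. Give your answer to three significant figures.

V = 4Q/(πD²) = 4·0.534/(π·0.513²) = 2.584 m/s
Re = VD/ν = 2.584·0.513/8.11×10^-7 = 1.63×10^6 → turbulent
ε/D = 0.045/513 = 8.77×10^-5
Swamee-Jain: f = 0.01282
h_f = f(L/D)V²/(2g) = 0.01282·(1680/0.513)·2.584²/(2·9.81) = 14.28 m
Δp = ρg·h_f = 995.3·9.81·14.28 = 139.5 kPa

Δp ≈ 139 kPa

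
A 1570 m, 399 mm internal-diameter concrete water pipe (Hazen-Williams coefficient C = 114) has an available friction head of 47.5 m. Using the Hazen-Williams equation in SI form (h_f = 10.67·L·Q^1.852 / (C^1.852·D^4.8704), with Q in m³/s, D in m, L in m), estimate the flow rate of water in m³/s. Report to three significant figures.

Q ≈ 0.429 m³/s

Rearranging: Q = [h_f·C^1.852·D^4.8704 / (10.67·L)]^(1/1.852)
Q = [47.5·114^1.852·0.399^4.8704 / (10.67·1570)]^0.540 = 0.4286 m³/s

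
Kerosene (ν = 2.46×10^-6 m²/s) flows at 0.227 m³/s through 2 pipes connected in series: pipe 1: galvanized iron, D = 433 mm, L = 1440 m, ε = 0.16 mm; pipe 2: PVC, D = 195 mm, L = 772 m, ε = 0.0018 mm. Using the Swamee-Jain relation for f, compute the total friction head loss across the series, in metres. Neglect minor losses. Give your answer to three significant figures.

H ≈ 157 m

Pipe 1: V = 1.542 m/s, Re = 2.71×10^5, ε/D = 3.70×10^-4, f = 0.01768, h_1 = f(L/D)V²/2g = 7.123 m
Pipe 2: V = 7.601 m/s, Re = 6.03×10^5, ε/D = 9.23×10^-6, f = 0.01283, h_2 = f(L/D)V²/2g = 149.6 m
Series → Q common, losses add: H = Σh = 156.7 m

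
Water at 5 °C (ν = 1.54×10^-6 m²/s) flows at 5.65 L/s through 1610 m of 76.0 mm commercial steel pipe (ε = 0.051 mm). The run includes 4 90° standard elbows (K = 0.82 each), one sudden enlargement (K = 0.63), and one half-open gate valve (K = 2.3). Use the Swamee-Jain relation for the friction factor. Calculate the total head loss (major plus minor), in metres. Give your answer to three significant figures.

V = 4Q/(πD²) = 1.245 m/s; V²/2g = 0.07906 m
Re = 6.15×10^4, ε/D = 6.71×10^-4 → f = 0.02248 (Swamee-Jain)
Major: h_f = f(L/D)·V²/2g = 0.02248·21184·0.07906 = 37.65 m
Minor: ΣK = 6.21; h_m = ΣK·V²/2g = 0.4910 m
Total H_L = 37.65 + 0.4910 = 38.14 m

H_L ≈ 38.1 m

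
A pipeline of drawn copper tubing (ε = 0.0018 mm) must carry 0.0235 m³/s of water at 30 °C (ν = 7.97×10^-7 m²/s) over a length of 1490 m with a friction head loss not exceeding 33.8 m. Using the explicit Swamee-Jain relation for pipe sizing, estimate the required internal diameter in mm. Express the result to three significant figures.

D ≈ 126 mm

Swamee-Jain (Type III): D = 0.66·[ε^1.25·(LQ²/(gh_f))^4.75 + ν·Q^9.4·(L/(gh_f))^5.2]^0.04
LQ²/(gh_f) = 0.002482; L/(gh_f) = 4.494
Term 1 = ε^1.25·(…)^4.75 = 2.78×10^-20; Term 2 = ν·Q^9.4·(…)^5.2 = 9.62×10^-19
D = 0.66·(2.78×10^-20 + 9.62×10^-19)^0.04 = 0.1257 m = 126 mm
Check: V = 1.89 m/s, Re = 2.99×10^5, f = 0.01455, h_f = 31.5 m ≈ 33.8 m ✓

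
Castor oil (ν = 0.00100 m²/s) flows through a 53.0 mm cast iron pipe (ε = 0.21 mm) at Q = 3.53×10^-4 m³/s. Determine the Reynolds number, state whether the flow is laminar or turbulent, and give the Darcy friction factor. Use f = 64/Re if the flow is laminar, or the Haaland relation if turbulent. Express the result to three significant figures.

V = 4Q/(πD²) = 0.1600 m/s
Re = VD/ν = 0.1600·0.0530/0.00100 = 8.48
Re < 2300 → laminar → f = 64/Re = 7.547

Re ≈ 8.48; laminar; f = 64/Re ≈ 7.55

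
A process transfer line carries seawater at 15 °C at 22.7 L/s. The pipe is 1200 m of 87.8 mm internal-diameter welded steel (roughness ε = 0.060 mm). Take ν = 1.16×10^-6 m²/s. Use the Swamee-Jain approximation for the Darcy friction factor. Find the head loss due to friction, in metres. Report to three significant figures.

V = 4Q/(πD²) = 4·0.0227/(π·0.0878²) = 3.749 m/s
Re = VD/ν = 3.749·0.0878/1.16×10^-6 = 2.84×10^5 → turbulent
ε/D = 0.060/87.8 = 6.83×10^-4
Swamee-Jain: f = 0.01937
h_f = f(L/D)V²/(2g) = 0.01937·(1200/0.0878)·3.749²/(2·9.81) = 189.7 m

h_f ≈ 190 m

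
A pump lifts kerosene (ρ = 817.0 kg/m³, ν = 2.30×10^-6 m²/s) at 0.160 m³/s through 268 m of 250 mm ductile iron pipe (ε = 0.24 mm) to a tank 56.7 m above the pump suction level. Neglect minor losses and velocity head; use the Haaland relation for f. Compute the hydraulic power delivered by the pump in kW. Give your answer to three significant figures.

V = 4Q/(πD²) = 3.259 m/s; Re = 3.54×10^5; ε/D = 9.60×10^-4; f = 0.02023
h_f = f(L/D)V²/2g = 11.74 m
Total head H = z + h_f = 56.7 + 11.74 = 68.44 m
P_hyd = ρgQH = 817.0·9.81·0.160·68.44 = 87.77 kW

P_hyd ≈ 87.8 kW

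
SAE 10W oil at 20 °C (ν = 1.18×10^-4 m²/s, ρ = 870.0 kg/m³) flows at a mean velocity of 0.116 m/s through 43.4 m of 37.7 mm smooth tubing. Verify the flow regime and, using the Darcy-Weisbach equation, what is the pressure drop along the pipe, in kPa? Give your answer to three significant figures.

Δp ≈ 11.6 kPa

Re = VD/ν = 0.116·0.03770/1.18×10^-4 = 37.1 → laminar (Re < 2300)
f = 64/Re = 1.727
h_f = f(L/D)V²/(2g) = 1.727·(43.4/0.03770)·0.116²/(2·9.81) = 1.363 m
Δp = ρg·h_f = 870.0·9.81·1.363 = 11.64 kPa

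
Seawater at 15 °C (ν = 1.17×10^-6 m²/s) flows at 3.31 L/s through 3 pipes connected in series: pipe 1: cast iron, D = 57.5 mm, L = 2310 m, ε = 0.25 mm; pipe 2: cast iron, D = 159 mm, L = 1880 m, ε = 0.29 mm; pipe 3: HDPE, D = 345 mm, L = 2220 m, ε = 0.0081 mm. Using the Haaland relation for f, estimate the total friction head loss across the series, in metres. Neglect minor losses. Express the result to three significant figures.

H ≈ 102 m

Pipe 1: V = 1.275 m/s, Re = 6.26×10^4, ε/D = 0.00435, f = 0.03063, h_1 = f(L/D)V²/2g = 101.9 m
Pipe 2: V = 0.1667 m/s, Re = 2.27×10^4, ε/D = 0.00182, f = 0.02859, h_2 = f(L/D)V²/2g = 0.4788 m
Pipe 3: V = 0.03541 m/s, Re = 1.04×10^4, ε/D = 2.35×10^-5, f = 0.03054, h_3 = f(L/D)V²/2g = 0.01256 m
Series → Q common, losses add: H = Σh = 102.4 m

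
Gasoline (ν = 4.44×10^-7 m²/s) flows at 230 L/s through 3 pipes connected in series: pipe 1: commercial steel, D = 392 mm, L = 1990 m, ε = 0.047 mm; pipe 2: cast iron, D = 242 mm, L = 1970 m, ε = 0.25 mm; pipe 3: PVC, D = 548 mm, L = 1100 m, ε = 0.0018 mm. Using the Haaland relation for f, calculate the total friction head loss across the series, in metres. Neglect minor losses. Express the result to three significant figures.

Pipe 1: V = 1.906 m/s, Re = 1.68×10^6, ε/D = 1.20×10^-4, f = 0.01318, h_1 = f(L/D)V²/2g = 12.39 m
Pipe 2: V = 5.000 m/s, Re = 2.73×10^6, ε/D = 0.00103, f = 0.01993, h_2 = f(L/D)V²/2g = 206.7 m
Pipe 3: V = 0.9752 m/s, Re = 1.20×10^6, ε/D = 3.28×10^-6, f = 0.01130, h_3 = f(L/D)V²/2g = 1.099 m
Series → Q common, losses add: H = Σh = 220.2 m

H ≈ 220 m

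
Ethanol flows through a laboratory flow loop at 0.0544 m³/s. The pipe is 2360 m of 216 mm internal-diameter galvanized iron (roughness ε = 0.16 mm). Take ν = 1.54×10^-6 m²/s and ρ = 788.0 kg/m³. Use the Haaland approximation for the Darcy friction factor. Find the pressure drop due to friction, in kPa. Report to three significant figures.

V = 4Q/(πD²) = 4·0.0544/(π·0.216²) = 1.485 m/s
Re = VD/ν = 1.485·0.216/1.54×10^-6 = 2.08×10^5 → turbulent
ε/D = 0.16/216 = 7.41×10^-4
Haaland: f = 0.01976
h_f = f(L/D)V²/(2g) = 0.01976·(2360/0.216)·1.485²/(2·9.81) = 24.25 m
Δp = ρg·h_f = 788.0·9.81·24.25 = 187.5 kPa

Δp ≈ 187 kPa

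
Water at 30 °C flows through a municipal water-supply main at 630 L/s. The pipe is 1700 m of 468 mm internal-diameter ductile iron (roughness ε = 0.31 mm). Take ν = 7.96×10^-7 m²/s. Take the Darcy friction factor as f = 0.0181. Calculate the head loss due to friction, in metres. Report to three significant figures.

V = 4Q/(πD²) = 4·0.630/(π·0.468²) = 3.662 m/s
h_f = f(L/D)V²/(2g) = 0.01810·(1700/0.468)·3.662²/(2·9.81) = 44.95 m

h_f ≈ 44.9 m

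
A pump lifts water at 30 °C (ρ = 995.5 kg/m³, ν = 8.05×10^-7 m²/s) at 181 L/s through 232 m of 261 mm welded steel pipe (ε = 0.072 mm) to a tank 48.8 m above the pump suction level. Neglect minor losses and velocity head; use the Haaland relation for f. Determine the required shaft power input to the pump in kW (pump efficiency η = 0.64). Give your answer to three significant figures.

V = 4Q/(πD²) = 3.383 m/s; Re = 1.10×10^6; ε/D = 2.76×10^-4; f = 0.01532
h_f = f(L/D)V²/2g = 7.945 m
Total head H = z + h_f = 48.8 + 7.945 = 56.74 m
P_hyd = ρgQH = 995.5·9.81·0.181·56.74 = 100.3 kW
P_shaft = P_hyd/η = 100.3/0.64 = 156.7 kW

P_shaft ≈ 157 kW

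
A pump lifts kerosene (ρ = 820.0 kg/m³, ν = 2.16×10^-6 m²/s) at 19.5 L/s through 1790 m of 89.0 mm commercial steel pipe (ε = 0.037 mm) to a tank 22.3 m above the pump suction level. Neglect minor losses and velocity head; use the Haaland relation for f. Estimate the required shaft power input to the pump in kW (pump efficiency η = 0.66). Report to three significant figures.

V = 4Q/(πD²) = 3.134 m/s; Re = 1.29×10^5; ε/D = 4.16×10^-4; f = 0.01907
h_f = f(L/D)V²/2g = 192.0 m
Total head H = z + h_f = 22.3 + 192.0 = 214.3 m
P_hyd = ρgQH = 820.0·9.81·0.0195·214.3 = 33.62 kW
P_shaft = P_hyd/η = 33.62/0.66 = 50.94 kW

P_shaft ≈ 50.9 kW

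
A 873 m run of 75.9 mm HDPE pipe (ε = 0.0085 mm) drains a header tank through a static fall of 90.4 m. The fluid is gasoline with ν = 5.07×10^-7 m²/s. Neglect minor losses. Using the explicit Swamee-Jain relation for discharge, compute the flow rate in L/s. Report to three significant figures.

Swamee-Jain (Type II): Q = -0.965·√(gD⁵h_f/L)·ln[ε/(3.7D) + √(3.17ν²L/(gD³h_f))]
√(gD⁵h_f/L) = √(9.81·0.0759⁵·90.4/873) = 0.001600
ε/(3.7D) = 3.03×10^-5; √(3.17ν²L/(gD³h_f)) = 4.28×10^-5
Q = -0.965·0.001600·ln(7.310×10^-5) = 0.01470 m³/s
Check: V = 3.25 m/s, Re = 4.86×10^5, f = 0.01465, h_f = 90.7 m ≈ 90.4 m ✓

Q ≈ 14.7 L/s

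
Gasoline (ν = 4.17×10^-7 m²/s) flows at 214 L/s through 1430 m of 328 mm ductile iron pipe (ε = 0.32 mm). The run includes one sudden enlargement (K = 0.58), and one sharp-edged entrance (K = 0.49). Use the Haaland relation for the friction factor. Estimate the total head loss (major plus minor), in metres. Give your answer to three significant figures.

V = 4Q/(πD²) = 2.533 m/s; V²/2g = 0.3269 m
Re = 1.99×10^6, ε/D = 9.76×10^-4 → f = 0.01969 (Haaland)
Major: h_f = f(L/D)·V²/2g = 0.01969·4360·0.3269 = 28.07 m
Minor: ΣK = 1.07; h_m = ΣK·V²/2g = 0.3498 m
Total H_L = 28.07 + 0.3498 = 28.42 m

H_L ≈ 28.4 m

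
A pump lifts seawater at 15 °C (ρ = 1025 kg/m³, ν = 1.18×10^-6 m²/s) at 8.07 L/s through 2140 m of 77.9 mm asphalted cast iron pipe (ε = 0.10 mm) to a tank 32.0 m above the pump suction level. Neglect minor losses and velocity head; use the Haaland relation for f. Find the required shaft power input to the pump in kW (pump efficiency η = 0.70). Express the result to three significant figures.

P_shaft ≈ 14.3 kW

V = 4Q/(πD²) = 1.693 m/s; Re = 1.12×10^5; ε/D = 0.00128; f = 0.02272
h_f = f(L/D)V²/2g = 91.20 m
Total head H = z + h_f = 32.0 + 91.20 = 123.2 m
P_hyd = ρgQH = 1025·9.81·0.00807·123.2 = 9.997 kW
P_shaft = P_hyd/η = 9.997/0.70 = 14.28 kW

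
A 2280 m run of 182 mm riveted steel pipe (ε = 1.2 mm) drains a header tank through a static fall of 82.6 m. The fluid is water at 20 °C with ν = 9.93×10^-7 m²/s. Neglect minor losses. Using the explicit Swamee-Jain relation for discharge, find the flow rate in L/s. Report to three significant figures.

Swamee-Jain (Type II): Q = -0.965·√(gD⁵h_f/L)·ln[ε/(3.7D) + √(3.17ν²L/(gD³h_f))]
√(gD⁵h_f/L) = √(9.81·0.182⁵·82.6/2280) = 0.008424
ε/(3.7D) = 0.00178; √(3.17ν²L/(gD³h_f)) = 3.82×10^-5
Q = -0.965·0.008424·ln(0.001820) = 0.05129 m³/s
Check: V = 1.97 m/s, Re = 3.61×10^5, f = 0.03341, h_f = 82.9 m ≈ 82.6 m ✓

Q ≈ 51.3 L/s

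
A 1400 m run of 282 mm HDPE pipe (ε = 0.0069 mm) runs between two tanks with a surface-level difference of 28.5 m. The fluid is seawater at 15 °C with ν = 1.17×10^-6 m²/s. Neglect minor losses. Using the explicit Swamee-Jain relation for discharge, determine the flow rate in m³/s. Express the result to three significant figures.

Swamee-Jain (Type II): Q = -0.965·√(gD⁵h_f/L)·ln[ε/(3.7D) + √(3.17ν²L/(gD³h_f))]
√(gD⁵h_f/L) = √(9.81·0.282⁵·28.5/1400) = 0.01887
ε/(3.7D) = 6.61×10^-6; √(3.17ν²L/(gD³h_f)) = 3.11×10^-5
Q = -0.965·0.01887·ln(3.774×10^-5) = 0.1855 m³/s
Check: V = 2.97 m/s, Re = 7.16×10^5, f = 0.01276, h_f = 28.5 m ≈ 28.5 m ✓

Q ≈ 0.185 m³/s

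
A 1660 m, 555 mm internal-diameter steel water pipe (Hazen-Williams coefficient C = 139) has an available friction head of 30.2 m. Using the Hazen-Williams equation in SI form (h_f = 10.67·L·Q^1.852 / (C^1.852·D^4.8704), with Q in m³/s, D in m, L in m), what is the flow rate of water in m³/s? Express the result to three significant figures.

Q ≈ 0.946 m³/s

Rearranging: Q = [h_f·C^1.852·D^4.8704 / (10.67·L)]^(1/1.852)
Q = [30.2·139^1.852·0.555^4.8704 / (10.67·1660)]^0.540 = 0.9458 m³/s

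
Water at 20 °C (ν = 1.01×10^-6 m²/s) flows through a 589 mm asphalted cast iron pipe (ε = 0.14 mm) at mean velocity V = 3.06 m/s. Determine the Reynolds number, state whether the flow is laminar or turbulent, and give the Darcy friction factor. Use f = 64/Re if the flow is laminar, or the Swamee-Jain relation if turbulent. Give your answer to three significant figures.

Re = VD/ν = 3.060·0.589/1.01×10^-6 = 1.78×10^6
Re > 4000 → turbulent; ε/D = 2.38×10^-4
Swamee-Jain: f = 0.01481

Re ≈ 1.78×10^6; turbulent; f ≈ 0.0148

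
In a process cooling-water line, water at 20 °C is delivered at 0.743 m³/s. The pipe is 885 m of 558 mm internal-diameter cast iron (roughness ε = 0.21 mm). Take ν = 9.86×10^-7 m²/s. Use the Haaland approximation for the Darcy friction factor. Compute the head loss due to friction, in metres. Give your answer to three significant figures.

h_f ≈ 12.0 m

V = 4Q/(πD²) = 4·0.743/(π·0.558²) = 3.038 m/s
Re = VD/ν = 3.038·0.558/9.86×10^-7 = 1.72×10^6 → turbulent
ε/D = 0.21/558 = 3.76×10^-4
Haaland: f = 0.01604
h_f = f(L/D)V²/(2g) = 0.01604·(885/0.558)·3.038²/(2·9.81) = 11.97 m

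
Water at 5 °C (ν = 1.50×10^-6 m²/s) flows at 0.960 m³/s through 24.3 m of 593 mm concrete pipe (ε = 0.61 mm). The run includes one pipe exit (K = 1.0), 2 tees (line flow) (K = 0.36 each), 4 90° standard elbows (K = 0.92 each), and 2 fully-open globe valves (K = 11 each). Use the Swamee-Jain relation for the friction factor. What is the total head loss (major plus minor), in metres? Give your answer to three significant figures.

V = 4Q/(πD²) = 3.476 m/s; V²/2g = 0.6158 m
Re = 1.37×10^6, ε/D = 0.00103 → f = 0.02006 (Swamee-Jain)
Major: h_f = f(L/D)·V²/2g = 0.02006·40.98·0.6158 = 0.5063 m
Minor: ΣK = 27.4; h_m = ΣK·V²/2g = 16.87 m
Total H_L = 0.5063 + 16.87 = 17.38 m

H_L ≈ 17.4 m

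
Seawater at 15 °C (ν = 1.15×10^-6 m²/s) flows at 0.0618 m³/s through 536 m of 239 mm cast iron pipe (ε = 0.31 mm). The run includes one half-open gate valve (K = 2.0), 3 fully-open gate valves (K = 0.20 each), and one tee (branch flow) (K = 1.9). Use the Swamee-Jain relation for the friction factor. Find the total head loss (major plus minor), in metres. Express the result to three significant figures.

H_L ≈ 5.19 m

V = 4Q/(πD²) = 1.378 m/s; V²/2g = 0.09672 m
Re = 2.86×10^5, ε/D = 0.00130 → f = 0.02194 (Swamee-Jain)
Major: h_f = f(L/D)·V²/2g = 0.02194·2243·0.09672 = 4.759 m
Minor: ΣK = 4.50; h_m = ΣK·V²/2g = 0.4352 m
Total H_L = 4.759 + 0.4352 = 5.194 m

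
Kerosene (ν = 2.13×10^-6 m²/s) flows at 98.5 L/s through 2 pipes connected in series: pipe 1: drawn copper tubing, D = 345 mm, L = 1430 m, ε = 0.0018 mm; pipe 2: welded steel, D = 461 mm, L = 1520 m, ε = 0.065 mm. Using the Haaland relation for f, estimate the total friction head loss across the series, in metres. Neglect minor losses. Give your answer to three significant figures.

Pipe 1: V = 1.054 m/s, Re = 1.71×10^5, ε/D = 5.22×10^-6, f = 0.01602, h_1 = f(L/D)V²/2g = 3.757 m
Pipe 2: V = 0.5901 m/s, Re = 1.28×10^5, ε/D = 1.41×10^-4, f = 0.01769, h_2 = f(L/D)V²/2g = 1.035 m
Series → Q common, losses add: H = Σh = 4.792 m

H ≈ 4.79 m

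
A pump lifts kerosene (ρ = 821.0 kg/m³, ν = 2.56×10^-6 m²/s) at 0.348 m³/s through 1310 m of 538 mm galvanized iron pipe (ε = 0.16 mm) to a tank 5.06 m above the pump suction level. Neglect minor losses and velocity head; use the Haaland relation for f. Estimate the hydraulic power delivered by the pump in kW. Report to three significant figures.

V = 4Q/(πD²) = 1.531 m/s; Re = 3.22×10^5; ε/D = 2.97×10^-4; f = 0.01668
h_f = f(L/D)V²/2g = 4.851 m
Total head H = z + h_f = 5.06 + 4.851 = 9.911 m
P_hyd = ρgQH = 821.0·9.81·0.348·9.911 = 27.78 kW

P_hyd ≈ 27.8 kW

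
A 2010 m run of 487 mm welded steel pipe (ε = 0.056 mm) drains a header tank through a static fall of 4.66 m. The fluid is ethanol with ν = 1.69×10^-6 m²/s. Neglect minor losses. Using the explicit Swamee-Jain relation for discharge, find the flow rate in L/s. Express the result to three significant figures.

Q ≈ 224 L/s

Swamee-Jain (Type II): Q = -0.965·√(gD⁵h_f/L)·ln[ε/(3.7D) + √(3.17ν²L/(gD³h_f))]
√(gD⁵h_f/L) = √(9.81·0.487⁵·4.66/2010) = 0.02496
ε/(3.7D) = 3.11×10^-5; √(3.17ν²L/(gD³h_f)) = 5.87×10^-5
Q = -0.965·0.02496·ln(8.979×10^-5) = 0.2244 m³/s
Check: V = 1.20 m/s, Re = 3.47×10^5, f = 0.01528, h_f = 4.67 m ≈ 4.66 m ✓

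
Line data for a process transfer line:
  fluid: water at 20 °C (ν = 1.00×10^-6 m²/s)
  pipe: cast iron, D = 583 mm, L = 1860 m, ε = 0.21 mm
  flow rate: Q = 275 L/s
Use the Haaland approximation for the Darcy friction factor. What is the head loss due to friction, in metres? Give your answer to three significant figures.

h_f ≈ 2.84 m

V = 4Q/(πD²) = 4·0.275/(π·0.583²) = 1.030 m/s
Re = VD/ν = 1.030·0.583/1.00×10^-6 = 6.01×10^5 → turbulent
ε/D = 0.21/583 = 3.60×10^-4
Haaland: f = 0.01646
h_f = f(L/D)V²/(2g) = 0.01646·(1860/0.583)·1.030²/(2·9.81) = 2.840 m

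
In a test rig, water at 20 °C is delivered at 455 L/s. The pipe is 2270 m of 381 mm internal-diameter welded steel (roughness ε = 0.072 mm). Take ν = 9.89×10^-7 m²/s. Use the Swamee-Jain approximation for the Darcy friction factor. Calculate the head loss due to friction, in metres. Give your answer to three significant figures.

h_f ≈ 69.3 m

V = 4Q/(πD²) = 4·0.455/(π·0.381²) = 3.991 m/s
Re = VD/ν = 3.991·0.381/9.89×10^-7 = 1.54×10^6 → turbulent
ε/D = 0.072/381 = 1.89×10^-4
Swamee-Jain: f = 0.01433
h_f = f(L/D)V²/(2g) = 0.01433·(2270/0.381)·3.991²/(2·9.81) = 69.32 m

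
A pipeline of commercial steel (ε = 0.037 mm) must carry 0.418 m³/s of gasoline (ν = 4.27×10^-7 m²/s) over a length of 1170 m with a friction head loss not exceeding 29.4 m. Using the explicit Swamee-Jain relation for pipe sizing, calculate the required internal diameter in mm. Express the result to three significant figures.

Swamee-Jain (Type III): D = 0.66·[ε^1.25·(LQ²/(gh_f))^4.75 + ν·Q^9.4·(L/(gh_f))^5.2]^0.04
LQ²/(gh_f) = 0.7088; L/(gh_f) = 4.057
Term 1 = ε^1.25·(…)^4.75 = 5.63×10^-7; Term 2 = ν·Q^9.4·(…)^5.2 = 1.71×10^-7
D = 0.66·(5.63×10^-7 + 1.71×10^-7)^0.04 = 0.3751 m = 375 mm
Check: V = 3.78 m/s, Re = 3.32×10^6, f = 0.01255, h_f = 28.5 m ≈ 29.4 m ✓

D ≈ 375 mm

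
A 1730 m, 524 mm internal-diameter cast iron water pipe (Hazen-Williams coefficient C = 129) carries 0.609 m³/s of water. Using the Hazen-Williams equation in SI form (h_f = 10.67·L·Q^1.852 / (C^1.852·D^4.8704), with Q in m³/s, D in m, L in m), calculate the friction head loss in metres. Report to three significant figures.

h_f = 10.67·1730·0.609^1.852 / (129^1.852·0.524^4.8704) = 21.16 m

h_f ≈ 21.2 m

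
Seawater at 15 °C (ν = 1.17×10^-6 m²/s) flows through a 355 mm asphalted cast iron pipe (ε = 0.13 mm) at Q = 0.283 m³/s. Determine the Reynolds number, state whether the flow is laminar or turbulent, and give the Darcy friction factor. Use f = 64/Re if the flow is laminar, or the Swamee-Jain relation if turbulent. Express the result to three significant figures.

Re ≈ 8.68×10^5; turbulent; f ≈ 0.0164

V = 4Q/(πD²) = 2.859 m/s
Re = VD/ν = 2.859·0.355/1.17×10^-6 = 8.68×10^5
Re > 4000 → turbulent; ε/D = 3.66×10^-4
Swamee-Jain: f = 0.01641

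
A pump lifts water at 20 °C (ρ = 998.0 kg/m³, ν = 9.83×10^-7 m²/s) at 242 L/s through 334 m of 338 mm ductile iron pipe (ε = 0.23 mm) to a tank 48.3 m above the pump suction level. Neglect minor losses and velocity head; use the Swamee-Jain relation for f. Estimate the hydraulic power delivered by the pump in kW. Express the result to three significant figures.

P_hyd ≈ 130 kW

V = 4Q/(πD²) = 2.697 m/s; Re = 9.27×10^5; ε/D = 6.80×10^-4; f = 0.01845
h_f = f(L/D)V²/2g = 6.759 m
Total head H = z + h_f = 48.3 + 6.759 = 55.06 m
P_hyd = ρgQH = 998.0·9.81·0.242·55.06 = 130.4 kW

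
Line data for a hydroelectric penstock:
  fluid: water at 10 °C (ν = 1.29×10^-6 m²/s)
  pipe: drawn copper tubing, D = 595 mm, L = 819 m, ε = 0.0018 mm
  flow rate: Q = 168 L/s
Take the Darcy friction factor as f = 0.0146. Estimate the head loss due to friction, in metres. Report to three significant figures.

V = 4Q/(πD²) = 4·0.168/(π·0.595²) = 0.6042 m/s
h_f = f(L/D)V²/(2g) = 0.01460·(819/0.595)·0.6042²/(2·9.81) = 0.3739 m

h_f ≈ 0.374 m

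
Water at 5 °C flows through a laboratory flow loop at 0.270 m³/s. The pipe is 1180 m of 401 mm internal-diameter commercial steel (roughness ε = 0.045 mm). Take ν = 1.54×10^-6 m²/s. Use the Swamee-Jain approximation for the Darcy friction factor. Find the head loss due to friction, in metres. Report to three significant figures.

h_f ≈ 9.90 m

V = 4Q/(πD²) = 4·0.270/(π·0.401²) = 2.138 m/s
Re = VD/ν = 2.138·0.401/1.54×10^-6 = 5.57×10^5 → turbulent
ε/D = 0.045/401 = 1.12×10^-4
Swamee-Jain: f = 0.01444
h_f = f(L/D)V²/(2g) = 0.01444·(1180/0.401)·2.138²/(2·9.81) = 9.899 m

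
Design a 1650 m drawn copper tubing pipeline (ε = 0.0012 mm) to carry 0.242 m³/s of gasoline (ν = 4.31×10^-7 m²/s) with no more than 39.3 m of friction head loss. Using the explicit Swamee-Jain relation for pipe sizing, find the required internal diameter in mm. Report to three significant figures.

D ≈ 292 mm

Swamee-Jain (Type III): D = 0.66·[ε^1.25·(LQ²/(gh_f))^4.75 + ν·Q^9.4·(L/(gh_f))^5.2]^0.04
LQ²/(gh_f) = 0.2506; L/(gh_f) = 4.280
Term 1 = ε^1.25·(…)^4.75 = 5.55×10^-11; Term 2 = ν·Q^9.4·(…)^5.2 = 1.34×10^-9
D = 0.66·(5.55×10^-11 + 1.34×10^-9)^0.04 = 0.2919 m = 292 mm
Check: V = 3.62 m/s, Re = 2.45×10^6, f = 0.01022, h_f = 38.5 m ≈ 39.3 m ✓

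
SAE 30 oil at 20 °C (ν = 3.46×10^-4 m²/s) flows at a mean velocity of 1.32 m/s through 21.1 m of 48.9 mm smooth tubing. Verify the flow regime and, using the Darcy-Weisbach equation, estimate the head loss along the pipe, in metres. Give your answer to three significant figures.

Re = VD/ν = 1.32·0.04890/3.46×10^-4 = 187 → laminar (Re < 2300)
f = 64/Re = 0.3431
h_f = f(L/D)V²/(2g) = 0.3431·(21.1/0.04890)·1.32²/(2·9.81) = 13.15 m

h_f ≈ 13.1 m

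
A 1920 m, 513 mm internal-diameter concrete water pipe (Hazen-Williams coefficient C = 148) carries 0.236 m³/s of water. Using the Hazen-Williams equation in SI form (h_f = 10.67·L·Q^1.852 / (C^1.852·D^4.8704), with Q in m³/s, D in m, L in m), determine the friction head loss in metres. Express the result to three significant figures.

h_f ≈ 3.49 m

h_f = 10.67·1920·0.236^1.852 / (148^1.852·0.513^4.8704) = 3.488 m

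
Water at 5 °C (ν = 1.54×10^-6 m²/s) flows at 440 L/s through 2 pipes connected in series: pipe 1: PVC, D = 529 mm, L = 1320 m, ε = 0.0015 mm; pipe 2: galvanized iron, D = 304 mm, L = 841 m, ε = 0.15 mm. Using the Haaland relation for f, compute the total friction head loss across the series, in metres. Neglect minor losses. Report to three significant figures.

Pipe 1: V = 2.002 m/s, Re = 6.88×10^5, ε/D = 2.84×10^-6, f = 0.01239, h_1 = f(L/D)V²/2g = 6.314 m
Pipe 2: V = 6.062 m/s, Re = 1.20×10^6, ε/D = 4.93×10^-4, f = 0.01706, h_2 = f(L/D)V²/2g = 88.38 m
Series → Q common, losses add: H = Σh = 94.69 m

H ≈ 94.7 m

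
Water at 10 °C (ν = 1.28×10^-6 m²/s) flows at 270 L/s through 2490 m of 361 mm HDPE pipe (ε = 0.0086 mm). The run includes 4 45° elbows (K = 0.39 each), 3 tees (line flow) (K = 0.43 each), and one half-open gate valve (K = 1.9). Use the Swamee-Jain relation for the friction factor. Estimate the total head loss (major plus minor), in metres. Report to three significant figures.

H_L ≈ 32.7 m

V = 4Q/(πD²) = 2.638 m/s; V²/2g = 0.3547 m
Re = 7.44×10^5, ε/D = 2.38×10^-5 → f = 0.01268 (Swamee-Jain)
Major: h_f = f(L/D)·V²/2g = 0.01268·6898·0.3547 = 31.01 m
Minor: ΣK = 4.75; h_m = ΣK·V²/2g = 1.685 m
Total H_L = 31.01 + 1.685 = 32.70 m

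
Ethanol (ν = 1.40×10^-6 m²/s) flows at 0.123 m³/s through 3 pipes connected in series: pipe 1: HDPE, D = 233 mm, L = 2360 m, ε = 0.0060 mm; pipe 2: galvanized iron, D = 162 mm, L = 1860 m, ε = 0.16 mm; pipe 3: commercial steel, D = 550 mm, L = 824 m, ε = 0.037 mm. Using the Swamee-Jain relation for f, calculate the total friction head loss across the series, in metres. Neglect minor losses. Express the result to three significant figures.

Pipe 1: V = 2.885 m/s, Re = 4.80×10^5, ε/D = 2.58×10^-5, f = 0.01358, h_1 = f(L/D)V²/2g = 58.33 m
Pipe 2: V = 5.967 m/s, Re = 6.91×10^5, ε/D = 9.88×10^-4, f = 0.02012, h_2 = f(L/D)V²/2g = 419.4 m
Pipe 3: V = 0.5177 m/s, Re = 2.03×10^5, ε/D = 6.73×10^-5, f = 0.01608, h_3 = f(L/D)V²/2g = 0.3291 m
Series → Q common, losses add: H = Σh = 478.0 m

H ≈ 478 m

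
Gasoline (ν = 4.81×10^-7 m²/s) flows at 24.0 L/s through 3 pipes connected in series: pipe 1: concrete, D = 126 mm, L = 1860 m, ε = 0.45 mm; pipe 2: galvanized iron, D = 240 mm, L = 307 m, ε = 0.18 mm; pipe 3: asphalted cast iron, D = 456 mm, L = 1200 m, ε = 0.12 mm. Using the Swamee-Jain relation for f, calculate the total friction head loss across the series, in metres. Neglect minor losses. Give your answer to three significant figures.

H ≈ 78.0 m

Pipe 1: V = 1.925 m/s, Re = 5.04×10^5, ε/D = 0.00357, f = 0.02784, h_1 = f(L/D)V²/2g = 77.60 m
Pipe 2: V = 0.5305 m/s, Re = 2.65×10^5, ε/D = 7.50×10^-4, f = 0.01978, h_2 = f(L/D)V²/2g = 0.3629 m
Pipe 3: V = 0.1470 m/s, Re = 1.39×10^5, ε/D = 2.63×10^-4, f = 0.01840, h_3 = f(L/D)V²/2g = 0.05328 m
Series → Q common, losses add: H = Σh = 78.01 m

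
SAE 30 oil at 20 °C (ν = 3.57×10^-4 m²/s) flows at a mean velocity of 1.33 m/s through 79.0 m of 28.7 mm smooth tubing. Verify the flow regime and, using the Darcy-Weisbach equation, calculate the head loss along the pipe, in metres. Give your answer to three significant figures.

Re = VD/ν = 1.33·0.02870/3.57×10^-4 = 107 → laminar (Re < 2300)
f = 64/Re = 0.5986
h_f = f(L/D)V²/(2g) = 0.5986·(79.0/0.02870)·1.33²/(2·9.81) = 148.5 m

h_f ≈ 149 m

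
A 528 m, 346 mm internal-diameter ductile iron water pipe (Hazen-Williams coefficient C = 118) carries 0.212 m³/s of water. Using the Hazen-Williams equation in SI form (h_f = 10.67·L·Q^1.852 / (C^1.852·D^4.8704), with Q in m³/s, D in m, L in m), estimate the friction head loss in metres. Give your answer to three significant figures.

h_f ≈ 8.15 m

h_f = 10.67·528·0.212^1.852 / (118^1.852·0.346^4.8704) = 8.146 m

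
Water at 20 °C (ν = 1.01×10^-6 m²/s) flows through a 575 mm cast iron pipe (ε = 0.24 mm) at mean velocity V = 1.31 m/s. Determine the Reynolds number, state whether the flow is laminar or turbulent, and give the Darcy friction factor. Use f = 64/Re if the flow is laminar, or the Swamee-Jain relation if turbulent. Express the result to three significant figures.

Re = VD/ν = 1.310·0.575/1.01×10^-6 = 7.46×10^5
Re > 4000 → turbulent; ε/D = 4.17×10^-4
Swamee-Jain: f = 0.01690

Re ≈ 7.46×10^5; turbulent; f ≈ 0.0169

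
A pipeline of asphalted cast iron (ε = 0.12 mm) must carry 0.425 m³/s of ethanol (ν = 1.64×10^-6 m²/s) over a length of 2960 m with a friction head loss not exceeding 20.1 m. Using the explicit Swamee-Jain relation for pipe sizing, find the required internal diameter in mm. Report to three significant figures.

Swamee-Jain (Type III): D = 0.66·[ε^1.25·(LQ²/(gh_f))^4.75 + ν·Q^9.4·(L/(gh_f))^5.2]^0.04
LQ²/(gh_f) = 2.711; L/(gh_f) = 15.01
Term 1 = ε^1.25·(…)^4.75 = 0.00143; Term 2 = ν·Q^9.4·(…)^5.2 = 6.90×10^-4
D = 0.66·(0.00143 + 6.90×10^-4)^0.04 = 0.5160 m = 516 mm
Check: V = 2.03 m/s, Re = 6.39×10^5, f = 0.01552, h_f = 18.7 m ≈ 20.1 m ✓

D ≈ 516 mm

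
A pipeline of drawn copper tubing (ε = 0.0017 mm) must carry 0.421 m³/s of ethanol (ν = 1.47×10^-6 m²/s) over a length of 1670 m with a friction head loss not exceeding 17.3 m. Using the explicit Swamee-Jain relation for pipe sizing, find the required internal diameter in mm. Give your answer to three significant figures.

Swamee-Jain (Type III): D = 0.66·[ε^1.25·(LQ²/(gh_f))^4.75 + ν·Q^9.4·(L/(gh_f))^5.2]^0.04
LQ²/(gh_f) = 1.744; L/(gh_f) = 9.840
Term 1 = ε^1.25·(…)^4.75 = 8.62×10^-7; Term 2 = ν·Q^9.4·(…)^5.2 = 6.30×10^-5
D = 0.66·(8.62×10^-7 + 6.30×10^-5)^0.04 = 0.4485 m = 448 mm
Check: V = 2.67 m/s, Re = 8.13×10^5, f = 0.01211, h_f = 16.3 m ≈ 17.3 m ✓

D ≈ 448 mm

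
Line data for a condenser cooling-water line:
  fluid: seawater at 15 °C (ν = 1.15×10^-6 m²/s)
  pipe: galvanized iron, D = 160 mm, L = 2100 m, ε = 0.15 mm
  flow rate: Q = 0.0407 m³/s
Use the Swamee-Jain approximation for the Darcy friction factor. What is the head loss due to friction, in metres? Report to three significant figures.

V = 4Q/(πD²) = 4·0.0407/(π·0.160²) = 2.024 m/s
Re = VD/ν = 2.024·0.160/1.15×10^-6 = 2.82×10^5 → turbulent
ε/D = 0.15/160 = 9.37×10^-4
Swamee-Jain: f = 0.02055
h_f = f(L/D)V²/(2g) = 0.02055·(2100/0.160)·2.024²/(2·9.81) = 56.32 m

h_f ≈ 56.3 m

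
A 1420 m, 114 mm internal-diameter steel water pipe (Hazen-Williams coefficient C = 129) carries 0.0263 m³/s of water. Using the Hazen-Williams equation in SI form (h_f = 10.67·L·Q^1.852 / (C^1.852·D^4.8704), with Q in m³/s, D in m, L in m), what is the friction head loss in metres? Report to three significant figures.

h_f ≈ 86.8 m

h_f = 10.67·1420·0.0263^1.852 / (129^1.852·0.114^4.8704) = 86.83 m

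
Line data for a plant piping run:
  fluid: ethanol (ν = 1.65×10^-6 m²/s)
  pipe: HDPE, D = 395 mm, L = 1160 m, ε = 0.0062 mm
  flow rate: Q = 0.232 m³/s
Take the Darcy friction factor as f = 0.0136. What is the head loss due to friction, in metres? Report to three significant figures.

V = 4Q/(πD²) = 4·0.232/(π·0.395²) = 1.893 m/s
h_f = f(L/D)V²/(2g) = 0.01360·(1160/0.395)·1.893²/(2·9.81) = 7.296 m

h_f ≈ 7.30 m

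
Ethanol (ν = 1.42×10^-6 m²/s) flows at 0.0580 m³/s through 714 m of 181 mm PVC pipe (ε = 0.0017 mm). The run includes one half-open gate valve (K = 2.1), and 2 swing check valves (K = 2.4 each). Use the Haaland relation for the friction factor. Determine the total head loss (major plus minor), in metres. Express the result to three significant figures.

V = 4Q/(πD²) = 2.254 m/s; V²/2g = 0.2590 m
Re = 2.87×10^5, ε/D = 9.39×10^-6 → f = 0.01453 (Haaland)
Major: h_f = f(L/D)·V²/2g = 0.01453·3945·0.2590 = 14.85 m
Minor: ΣK = 6.90; h_m = ΣK·V²/2g = 1.787 m
Total H_L = 14.85 + 1.787 = 16.63 m

H_L ≈ 16.6 m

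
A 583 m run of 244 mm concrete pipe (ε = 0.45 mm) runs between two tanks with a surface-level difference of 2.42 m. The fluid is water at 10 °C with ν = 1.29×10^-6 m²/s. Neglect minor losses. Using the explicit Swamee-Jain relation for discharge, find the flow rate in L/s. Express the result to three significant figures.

Q ≈ 42.6 L/s

Swamee-Jain (Type II): Q = -0.965·√(gD⁵h_f/L)·ln[ε/(3.7D) + √(3.17ν²L/(gD³h_f))]
√(gD⁵h_f/L) = √(9.81·0.244⁵·2.42/583) = 0.005934
ε/(3.7D) = 4.98×10^-4; √(3.17ν²L/(gD³h_f)) = 9.44×10^-5
Q = -0.965·0.005934·ln(5.929×10^-4) = 0.04255 m³/s
Check: V = 0.910 m/s, Re = 1.72×10^5, f = 0.02419, h_f = 2.44 m ≈ 2.42 m ✓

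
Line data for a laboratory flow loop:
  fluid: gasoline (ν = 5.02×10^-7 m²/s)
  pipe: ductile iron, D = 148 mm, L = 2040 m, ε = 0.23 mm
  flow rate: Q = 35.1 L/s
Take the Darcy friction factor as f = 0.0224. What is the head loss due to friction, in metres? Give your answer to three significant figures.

h_f ≈ 65.5 m

V = 4Q/(πD²) = 4·0.0351/(π·0.148²) = 2.040 m/s
h_f = f(L/D)V²/(2g) = 0.02240·(2040/0.148)·2.040²/(2·9.81) = 65.51 m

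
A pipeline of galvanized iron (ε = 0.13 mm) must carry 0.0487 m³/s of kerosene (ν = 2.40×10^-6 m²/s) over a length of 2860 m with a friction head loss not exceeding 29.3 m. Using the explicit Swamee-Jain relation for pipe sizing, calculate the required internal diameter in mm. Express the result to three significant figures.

Swamee-Jain (Type III): D = 0.66·[ε^1.25·(LQ²/(gh_f))^4.75 + ν·Q^9.4·(L/(gh_f))^5.2]^0.04
LQ²/(gh_f) = 0.02360; L/(gh_f) = 9.950
Term 1 = ε^1.25·(…)^4.75 = 2.59×10^-13; Term 2 = ν·Q^9.4·(…)^5.2 = 1.70×10^-13
D = 0.66·(2.59×10^-13 + 1.70×10^-13)^0.04 = 0.2113 m = 211 mm
Check: V = 1.39 m/s, Re = 1.22×10^5, f = 0.02043, h_f = 27.2 m ≈ 29.3 m ✓

D ≈ 211 mm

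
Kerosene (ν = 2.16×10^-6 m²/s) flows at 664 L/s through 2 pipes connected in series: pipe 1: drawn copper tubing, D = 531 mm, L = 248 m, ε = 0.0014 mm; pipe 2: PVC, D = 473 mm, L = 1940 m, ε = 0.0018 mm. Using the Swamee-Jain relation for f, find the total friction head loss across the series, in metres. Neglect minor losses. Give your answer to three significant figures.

H ≈ 38.7 m

Pipe 1: V = 2.998 m/s, Re = 7.37×10^5, ε/D = 2.64×10^-6, f = 0.01228, h_1 = f(L/D)V²/2g = 2.628 m
Pipe 2: V = 3.779 m/s, Re = 8.27×10^5, ε/D = 3.81×10^-6, f = 0.01207, h_2 = f(L/D)V²/2g = 36.03 m
Series → Q common, losses add: H = Σh = 38.66 m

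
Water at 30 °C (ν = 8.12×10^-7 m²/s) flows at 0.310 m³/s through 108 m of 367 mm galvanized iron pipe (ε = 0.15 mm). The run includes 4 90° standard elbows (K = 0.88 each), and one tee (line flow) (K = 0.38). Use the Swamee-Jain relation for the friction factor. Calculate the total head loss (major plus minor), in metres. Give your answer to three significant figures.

V = 4Q/(πD²) = 2.930 m/s; V²/2g = 0.4377 m
Re = 1.32×10^6, ε/D = 4.09×10^-4 → f = 0.01650 (Swamee-Jain)
Major: h_f = f(L/D)·V²/2g = 0.01650·294.3·0.4377 = 2.126 m
Minor: ΣK = 3.90; h_m = ΣK·V²/2g = 1.707 m
Total H_L = 2.126 + 1.707 = 3.833 m

H_L ≈ 3.83 m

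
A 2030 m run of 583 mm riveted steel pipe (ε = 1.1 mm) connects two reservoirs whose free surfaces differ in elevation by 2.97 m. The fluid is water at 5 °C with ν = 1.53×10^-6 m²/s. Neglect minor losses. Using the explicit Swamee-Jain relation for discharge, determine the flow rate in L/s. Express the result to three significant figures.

Q ≈ 225 L/s

Swamee-Jain (Type II): Q = -0.965·√(gD⁵h_f/L)·ln[ε/(3.7D) + √(3.17ν²L/(gD³h_f))]
√(gD⁵h_f/L) = √(9.81·0.583⁵·2.97/2030) = 0.03109
ε/(3.7D) = 5.10×10^-4; √(3.17ν²L/(gD³h_f)) = 5.11×10^-5
Q = -0.965·0.03109·ln(5.610×10^-4) = 0.2246 m³/s
Check: V = 0.841 m/s, Re = 3.21×10^5, f = 0.02379, h_f = 2.99 m ≈ 2.97 m ✓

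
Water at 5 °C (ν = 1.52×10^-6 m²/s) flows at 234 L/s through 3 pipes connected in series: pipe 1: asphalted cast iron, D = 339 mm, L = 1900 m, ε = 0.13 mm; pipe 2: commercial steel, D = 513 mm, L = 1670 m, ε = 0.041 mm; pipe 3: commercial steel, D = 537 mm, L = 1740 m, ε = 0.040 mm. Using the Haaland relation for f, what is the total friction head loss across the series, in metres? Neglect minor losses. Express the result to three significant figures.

H ≈ 37.7 m

Pipe 1: V = 2.593 m/s, Re = 5.78×10^5, ε/D = 3.83×10^-4, f = 0.01666, h_1 = f(L/D)V²/2g = 32.00 m
Pipe 2: V = 1.132 m/s, Re = 3.82×10^5, ε/D = 7.99×10^-5, f = 0.01454, h_2 = f(L/D)V²/2g = 3.092 m
Pipe 3: V = 1.033 m/s, Re = 3.65×10^5, ε/D = 7.45×10^-5, f = 0.01458, h_3 = f(L/D)V²/2g = 2.570 m
Series → Q common, losses add: H = Σh = 37.66 m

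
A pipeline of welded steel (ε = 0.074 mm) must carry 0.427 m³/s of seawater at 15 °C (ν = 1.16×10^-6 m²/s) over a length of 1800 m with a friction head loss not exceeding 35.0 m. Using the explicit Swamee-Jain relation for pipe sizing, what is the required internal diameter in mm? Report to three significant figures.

Swamee-Jain (Type III): D = 0.66·[ε^1.25·(LQ²/(gh_f))^4.75 + ν·Q^9.4·(L/(gh_f))^5.2]^0.04
LQ²/(gh_f) = 0.9559; L/(gh_f) = 5.242
Term 1 = ε^1.25·(…)^4.75 = 5.54×10^-6; Term 2 = ν·Q^9.4·(…)^5.2 = 2.15×10^-6
D = 0.66·(5.54×10^-6 + 2.15×10^-6)^0.04 = 0.4121 m = 412 mm
Check: V = 3.20 m/s, Re = 1.14×10^6, f = 0.01443, h_f = 32.9 m ≈ 35.0 m ✓

D ≈ 412 mm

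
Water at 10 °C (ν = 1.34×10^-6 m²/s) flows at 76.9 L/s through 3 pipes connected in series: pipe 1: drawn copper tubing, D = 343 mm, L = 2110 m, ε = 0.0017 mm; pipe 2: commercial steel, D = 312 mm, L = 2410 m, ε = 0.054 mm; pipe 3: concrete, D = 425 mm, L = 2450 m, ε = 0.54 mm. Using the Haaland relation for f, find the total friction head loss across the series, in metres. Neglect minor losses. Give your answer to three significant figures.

H ≈ 11.7 m

Pipe 1: V = 0.8322 m/s, Re = 2.13×10^5, ε/D = 4.96×10^-6, f = 0.01534, h_1 = f(L/D)V²/2g = 3.331 m
Pipe 2: V = 1.006 m/s, Re = 2.34×10^5, ε/D = 1.73×10^-4, f = 0.01634, h_2 = f(L/D)V²/2g = 6.509 m
Pipe 3: V = 0.5421 m/s, Re = 1.72×10^5, ε/D = 0.00127, f = 0.02209, h_3 = f(L/D)V²/2g = 1.907 m
Series → Q common, losses add: H = Σh = 11.75 m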